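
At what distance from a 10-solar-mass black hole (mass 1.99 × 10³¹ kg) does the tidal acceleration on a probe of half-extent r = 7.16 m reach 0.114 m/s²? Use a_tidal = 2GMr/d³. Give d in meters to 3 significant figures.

5.51 × 10⁷ m

2GMr/d³ = a_tidal  ⇒  d = (2GMr / a_tidal)^(1/3)
d = (2 × 6.674×10⁻¹¹ × (1.99 × 10³¹) × (7.16) / (0.114))^(1/3)
  = 5.51 × 10⁷ m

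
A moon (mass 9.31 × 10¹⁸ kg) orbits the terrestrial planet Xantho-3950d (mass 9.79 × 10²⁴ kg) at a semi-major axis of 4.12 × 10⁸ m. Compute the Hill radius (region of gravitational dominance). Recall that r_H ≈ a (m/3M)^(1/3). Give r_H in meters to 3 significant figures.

r_H ≈ a (m/3M)^(1/3)
    = (4.12 × 10⁸) × (9.31 × 10¹⁸ / (3 × 9.79 × 10²⁴))^(1/3)
    = 2.81 × 10⁶ m

2.81 × 10⁶ m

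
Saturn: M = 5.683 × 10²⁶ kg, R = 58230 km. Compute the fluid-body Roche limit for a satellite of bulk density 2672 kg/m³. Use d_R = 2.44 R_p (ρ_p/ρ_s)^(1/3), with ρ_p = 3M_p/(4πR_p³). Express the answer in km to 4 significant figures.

ρ_p = 3M_p/(4πR_p³) = 3 × (5.683 × 10²⁶) / (4π × (5.823 × 10⁷ m)³) = 687.1 kg/m³
d_R = 2.44 × 58230 km × (687.1/2672)^(1/3)
    = 90350 km

90350 km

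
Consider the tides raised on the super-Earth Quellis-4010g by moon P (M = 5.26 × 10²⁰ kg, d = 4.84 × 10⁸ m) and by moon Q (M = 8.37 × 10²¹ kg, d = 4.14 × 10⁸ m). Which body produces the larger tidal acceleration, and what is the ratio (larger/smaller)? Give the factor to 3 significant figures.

Moon Q, by a factor of ≈ 25.4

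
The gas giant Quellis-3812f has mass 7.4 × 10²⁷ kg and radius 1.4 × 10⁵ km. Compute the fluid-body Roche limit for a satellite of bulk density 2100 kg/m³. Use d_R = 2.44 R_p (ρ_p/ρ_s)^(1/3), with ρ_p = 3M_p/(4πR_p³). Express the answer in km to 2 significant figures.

2.3 × 10⁵ km

ρ_p = 3M_p/(4πR_p³) = 3 × (7.4 × 10²⁷) / (4π × (1.4 × 10⁸ m)³) = 640 kg/m³
d_R = 2.44 × 1.4 × 10⁵ km × (640/2100)^(1/3)
    = 2.3 × 10⁵ km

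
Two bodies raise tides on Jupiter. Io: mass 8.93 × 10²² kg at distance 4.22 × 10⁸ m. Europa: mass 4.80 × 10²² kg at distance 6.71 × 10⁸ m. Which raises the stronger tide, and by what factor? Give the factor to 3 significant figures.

Tidal acceleration ∝ M/d³, so compare M/d³ for each.
Io: (8.93 × 10²²) / (4.22 × 10⁸)³ = 1.188 × 10⁻³
Europa: (4.80 × 10²²) / (6.71 × 10⁸)³ = 1.589 × 10⁻⁴
Ratio (larger/smaller) = 7.48

Io, by a factor of ≈ 7.48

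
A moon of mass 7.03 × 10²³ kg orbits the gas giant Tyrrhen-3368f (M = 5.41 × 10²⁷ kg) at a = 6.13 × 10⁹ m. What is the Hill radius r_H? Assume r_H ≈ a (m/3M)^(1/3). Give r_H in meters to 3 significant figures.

r_H ≈ a (m/3M)^(1/3)
    = (6.13 × 10⁹) × (7.03 × 10²³ / (3 × 5.41 × 10²⁷))^(1/3)
    = 2.15 × 10⁸ m

2.15 × 10⁸ m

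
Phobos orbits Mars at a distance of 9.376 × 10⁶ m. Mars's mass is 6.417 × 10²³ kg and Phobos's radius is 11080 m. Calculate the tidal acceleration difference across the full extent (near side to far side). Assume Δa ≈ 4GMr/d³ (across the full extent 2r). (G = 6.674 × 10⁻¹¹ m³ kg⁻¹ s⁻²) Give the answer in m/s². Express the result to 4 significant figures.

Differencing GM/(d−r)² and GM/(d+r)² to first order in r/d gives 4GMr/d³.
Δg = 4GMr/d³
   = 4 × (6.674 × 10⁻¹¹) × (6.417 × 10²³) × (11080) / (9.376 × 10⁶)³
   = 2.303 × 10⁻³ m/s²

2.303 × 10⁻³ m/s²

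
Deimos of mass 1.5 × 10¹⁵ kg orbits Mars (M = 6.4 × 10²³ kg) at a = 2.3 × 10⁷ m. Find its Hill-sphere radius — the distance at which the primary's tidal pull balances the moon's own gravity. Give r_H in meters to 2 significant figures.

r_H ≈ a (m/3M)^(1/3)
    = (2.3 × 10⁷) × (1.5 × 10¹⁵ / (3 × 6.4 × 10²³))^(1/3)
    = 2.1 × 10⁴ m

2.1 × 10⁴ m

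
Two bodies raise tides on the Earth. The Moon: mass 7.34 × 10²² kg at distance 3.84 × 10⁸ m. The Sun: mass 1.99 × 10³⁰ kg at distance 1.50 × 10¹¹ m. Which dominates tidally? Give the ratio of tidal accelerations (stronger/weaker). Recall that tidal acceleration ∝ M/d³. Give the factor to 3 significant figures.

Tidal stretch scales as M/d³; compute that for each body.
The Moon: (7.34 × 10²²) / (3.84 × 10⁸)³ = 1.296 × 10⁻³
The Sun: (1.99 × 10³⁰) / (1.50 × 10¹¹)³ = 5.896 × 10⁻⁴
Ratio (larger/smaller) = 2.20

The Moon, by a factor of ≈ 2.20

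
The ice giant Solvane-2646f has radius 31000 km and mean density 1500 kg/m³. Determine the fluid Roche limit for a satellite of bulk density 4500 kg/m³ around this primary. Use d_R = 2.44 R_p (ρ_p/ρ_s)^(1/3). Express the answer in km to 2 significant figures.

52000 km

d_R = 2.44 × 31000 km × (1500/4500)^(1/3)
    = 52000 km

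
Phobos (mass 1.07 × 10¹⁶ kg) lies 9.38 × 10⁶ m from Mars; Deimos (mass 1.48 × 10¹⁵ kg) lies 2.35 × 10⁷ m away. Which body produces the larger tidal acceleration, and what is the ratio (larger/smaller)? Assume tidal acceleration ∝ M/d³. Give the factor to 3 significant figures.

Phobos, by a factor of ≈ 114

Tidal stretch scales as M/d³; compute that for each body.
Phobos: (1.07 × 10¹⁶) / (9.38 × 10⁶)³ = 1.297 × 10⁻⁵
Deimos: (1.48 × 10¹⁵) / (2.35 × 10⁷)³ = 1.140 × 10⁻⁷
Ratio (larger/smaller) = 114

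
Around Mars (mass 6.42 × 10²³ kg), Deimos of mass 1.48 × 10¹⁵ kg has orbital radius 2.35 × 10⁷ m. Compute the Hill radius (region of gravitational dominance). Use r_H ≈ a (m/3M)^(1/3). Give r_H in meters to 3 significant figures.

r_H ≈ a (m/3M)^(1/3)
    = (2.35 × 10⁷) × (1.48 × 10¹⁵ / (3 × 6.42 × 10²³))^(1/3)
    = 2.15 × 10⁴ m

2.15 × 10⁴ m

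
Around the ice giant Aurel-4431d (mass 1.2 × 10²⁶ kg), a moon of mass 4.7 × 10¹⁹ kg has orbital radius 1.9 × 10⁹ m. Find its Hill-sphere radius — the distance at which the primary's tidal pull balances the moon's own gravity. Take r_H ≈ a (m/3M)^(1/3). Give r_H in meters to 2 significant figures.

9.6 × 10⁶ m

r_H ≈ a (m/3M)^(1/3)
    = (1.9 × 10⁹) × (4.7 × 10¹⁹ / (3 × 1.2 × 10²⁶))^(1/3)
    = 9.6 × 10⁶ m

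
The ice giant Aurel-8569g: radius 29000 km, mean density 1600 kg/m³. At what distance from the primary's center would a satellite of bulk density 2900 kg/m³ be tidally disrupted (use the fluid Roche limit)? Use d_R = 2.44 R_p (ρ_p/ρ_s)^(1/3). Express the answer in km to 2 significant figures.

d_R = 2.44 × 29000 km × (1600/2900)^(1/3)
    = 58000 km

58000 km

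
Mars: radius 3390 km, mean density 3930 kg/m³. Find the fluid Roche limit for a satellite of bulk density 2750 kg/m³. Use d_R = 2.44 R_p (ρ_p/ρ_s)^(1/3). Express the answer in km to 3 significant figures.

9320 km

d_R = 2.44 × 3390 km × (3930/2750)^(1/3)
    = 9320 km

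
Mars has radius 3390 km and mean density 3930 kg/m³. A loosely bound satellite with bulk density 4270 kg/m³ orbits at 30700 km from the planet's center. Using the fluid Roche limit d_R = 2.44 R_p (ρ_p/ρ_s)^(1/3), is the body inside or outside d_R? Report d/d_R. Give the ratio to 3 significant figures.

outside; d/d_R ≈ 3.82

d_R = 2.44 × (3390 km) × (3930/4270)^(1/3) = 8046 km
d/d_R = (30700) / (8046) = 3.82
Since d/d_R > 1, the body is outside the Roche limit.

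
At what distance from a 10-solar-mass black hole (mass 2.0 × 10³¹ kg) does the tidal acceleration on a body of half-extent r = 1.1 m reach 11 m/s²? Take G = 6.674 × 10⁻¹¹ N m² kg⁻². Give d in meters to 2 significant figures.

6.4 × 10⁶ m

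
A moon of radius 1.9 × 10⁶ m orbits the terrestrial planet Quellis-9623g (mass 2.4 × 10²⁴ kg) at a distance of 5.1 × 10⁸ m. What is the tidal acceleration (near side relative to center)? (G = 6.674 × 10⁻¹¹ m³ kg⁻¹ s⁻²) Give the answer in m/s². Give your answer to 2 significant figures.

4.6 × 10⁻⁶ m/s²

a_tidal = 2GMr/d³
        = 2 × (6.674 × 10⁻¹¹) × (2.4 × 10²⁴) × (1.9 × 10⁶) / (5.1 × 10⁸)³
        = 4.6 × 10⁻⁶ m/s²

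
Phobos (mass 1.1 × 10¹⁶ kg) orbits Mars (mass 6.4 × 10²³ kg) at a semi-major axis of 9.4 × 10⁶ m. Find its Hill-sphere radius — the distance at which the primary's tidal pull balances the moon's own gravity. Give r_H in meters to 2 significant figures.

r_H ≈ a (m/3M)^(1/3)
    = (9.4 × 10⁶) × (1.1 × 10¹⁶ / (3 × 6.4 × 10²³))^(1/3)
    = 1.7 × 10⁴ m

1.7 × 10⁴ m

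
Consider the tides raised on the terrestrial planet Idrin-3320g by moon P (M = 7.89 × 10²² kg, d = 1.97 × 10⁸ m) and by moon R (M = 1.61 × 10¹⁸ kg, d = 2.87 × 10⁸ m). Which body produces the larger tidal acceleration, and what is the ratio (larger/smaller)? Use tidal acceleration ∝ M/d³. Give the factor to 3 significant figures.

Moon P, by a factor of ≈ 1.52 × 10⁵

Tidal acceleration ∝ M/d³, so compare M/d³ for each.
Moon P: (7.89 × 10²²) / (1.97 × 10⁸)³ = 1.032 × 10⁻²
Moon R: (1.61 × 10¹⁸) / (2.87 × 10⁸)³ = 6.811 × 10⁻⁸
Ratio (larger/smaller) = 1.52 × 10⁵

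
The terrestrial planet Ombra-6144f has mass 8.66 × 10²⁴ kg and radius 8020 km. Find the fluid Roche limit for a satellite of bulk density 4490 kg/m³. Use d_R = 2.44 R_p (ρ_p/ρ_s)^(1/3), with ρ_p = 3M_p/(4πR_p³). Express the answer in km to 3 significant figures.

ρ_p = 3M_p/(4πR_p³) = 3 × (8.66 × 10²⁴) / (4π × (8.02 × 10⁶ m)³) = 4010 kg/m³
d_R = 2.44 × 8020 km × (4010/4490)^(1/3)
    = 18800 km

18800 km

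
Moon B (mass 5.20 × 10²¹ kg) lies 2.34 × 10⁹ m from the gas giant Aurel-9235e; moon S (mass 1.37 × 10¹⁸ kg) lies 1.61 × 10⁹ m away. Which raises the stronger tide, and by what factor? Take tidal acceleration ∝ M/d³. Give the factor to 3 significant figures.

The tide-raising term goes as M/d³ (the gradient of a 1/d² field).
Moon B: (5.20 × 10²¹) / (2.34 × 10⁹)³ = 4.058 × 10⁻⁷
Moon S: (1.37 × 10¹⁸) / (1.61 × 10⁹)³ = 3.283 × 10⁻¹⁰
Ratio (larger/smaller) = 1240

Moon B, by a factor of ≈ 1240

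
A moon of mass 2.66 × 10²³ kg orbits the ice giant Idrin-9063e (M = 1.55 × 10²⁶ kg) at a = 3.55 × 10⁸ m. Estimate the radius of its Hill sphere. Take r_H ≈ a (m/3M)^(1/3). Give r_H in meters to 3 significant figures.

2.95 × 10⁷ m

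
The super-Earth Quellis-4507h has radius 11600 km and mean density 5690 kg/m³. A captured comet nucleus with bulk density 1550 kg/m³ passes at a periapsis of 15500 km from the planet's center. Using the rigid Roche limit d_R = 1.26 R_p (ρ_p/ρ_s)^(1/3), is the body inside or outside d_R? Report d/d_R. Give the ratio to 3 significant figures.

inside; d/d_R ≈ 0.687

d_R = 1.26 × (11600 km) × (5690/1550)^(1/3) = 22550 km
d/d_R = (15500) / (22550) = 0.687
Since d/d_R < 1, the body is inside the Roche limit.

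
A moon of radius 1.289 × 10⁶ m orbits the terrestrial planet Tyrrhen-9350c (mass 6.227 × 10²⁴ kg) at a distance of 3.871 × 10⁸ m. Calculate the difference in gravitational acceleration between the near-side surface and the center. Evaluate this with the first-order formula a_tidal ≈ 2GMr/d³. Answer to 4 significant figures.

Δg = 2GMr/d³
   = 2 × (6.674 × 10⁻¹¹) × (6.227 × 10²⁴) × (1.289 × 10⁶) / (3.871 × 10⁸)³
   = 1.847 × 10⁻⁵ m/s²

1.847 × 10⁻⁵ m/s²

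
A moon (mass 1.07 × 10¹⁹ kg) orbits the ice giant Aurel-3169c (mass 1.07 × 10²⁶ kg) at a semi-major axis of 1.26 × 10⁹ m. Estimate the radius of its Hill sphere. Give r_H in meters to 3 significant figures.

r_H ≈ a (m/3M)^(1/3)
    = (1.26 × 10⁹) × (1.07 × 10¹⁹ / (3 × 1.07 × 10²⁶))^(1/3)
    = 4.06 × 10⁶ m

4.06 × 10⁶ m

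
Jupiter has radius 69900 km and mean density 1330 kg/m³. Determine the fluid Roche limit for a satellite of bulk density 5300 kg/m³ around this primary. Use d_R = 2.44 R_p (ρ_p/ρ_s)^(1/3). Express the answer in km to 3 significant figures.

1.08 × 10⁵ km

d_R = 2.44 × 69900 km × (1330/5300)^(1/3)
    = 1.08 × 10⁵ km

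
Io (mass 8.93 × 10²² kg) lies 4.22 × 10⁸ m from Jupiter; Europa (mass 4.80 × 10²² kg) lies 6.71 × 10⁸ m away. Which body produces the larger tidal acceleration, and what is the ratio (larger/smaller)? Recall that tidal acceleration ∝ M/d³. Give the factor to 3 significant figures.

Io, by a factor of ≈ 7.48

Tidal acceleration ∝ M/d³, so compare M/d³ for each.
Io: (8.93 × 10²²) / (4.22 × 10⁸)³ = 1.188 × 10⁻³
Europa: (4.80 × 10²²) / (6.71 × 10⁸)³ = 1.589 × 10⁻⁴
Ratio (larger/smaller) = 7.48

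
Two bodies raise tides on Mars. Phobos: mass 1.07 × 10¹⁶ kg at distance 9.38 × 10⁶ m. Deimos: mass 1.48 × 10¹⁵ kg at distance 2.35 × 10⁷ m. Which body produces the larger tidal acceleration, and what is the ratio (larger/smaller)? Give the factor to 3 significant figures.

Phobos, by a factor of ≈ 114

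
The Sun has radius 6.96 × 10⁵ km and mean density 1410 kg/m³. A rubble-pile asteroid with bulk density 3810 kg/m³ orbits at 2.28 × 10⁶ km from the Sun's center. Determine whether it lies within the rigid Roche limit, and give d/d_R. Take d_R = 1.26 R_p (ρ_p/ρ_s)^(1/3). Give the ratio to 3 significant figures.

d_R = 1.26 × (6.96 × 10⁵ km) × (1410/3810)^(1/3) = 6.296 × 10⁵ km
d/d_R = (2.28 × 10⁶) / (6.296 × 10⁵) = 3.62
Since d/d_R > 1, the body is outside the Roche limit.

outside; d/d_R ≈ 3.62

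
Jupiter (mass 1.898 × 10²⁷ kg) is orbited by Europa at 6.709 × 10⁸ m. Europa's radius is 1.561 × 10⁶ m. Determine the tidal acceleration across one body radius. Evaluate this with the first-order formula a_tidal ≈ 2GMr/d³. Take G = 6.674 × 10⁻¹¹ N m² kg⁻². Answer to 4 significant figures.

a_tidal = 2GMr/d³
        = 2 × (6.674 × 10⁻¹¹) × (1.898 × 10²⁷) × (1.561 × 10⁶) / (6.709 × 10⁸)³
        = 1.310 × 10⁻³ m/s²

1.310 × 10⁻³ m/s²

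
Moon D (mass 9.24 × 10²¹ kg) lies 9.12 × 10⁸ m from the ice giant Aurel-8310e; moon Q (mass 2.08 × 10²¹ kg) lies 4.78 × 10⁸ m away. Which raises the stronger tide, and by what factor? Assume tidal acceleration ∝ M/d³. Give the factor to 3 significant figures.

Tidal acceleration ∝ M/d³, so compare M/d³ for each.
Moon D: (9.24 × 10²¹) / (9.12 × 10⁸)³ = 1.218 × 10⁻⁵
Moon Q: (2.08 × 10²¹) / (4.78 × 10⁸)³ = 1.904 × 10⁻⁵
Ratio (larger/smaller) = 1.56

Moon Q, by a factor of ≈ 1.56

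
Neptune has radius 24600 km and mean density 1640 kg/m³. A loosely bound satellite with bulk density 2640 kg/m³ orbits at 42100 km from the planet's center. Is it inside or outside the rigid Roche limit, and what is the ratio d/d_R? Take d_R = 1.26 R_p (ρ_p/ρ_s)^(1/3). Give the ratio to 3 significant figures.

d_R = 1.26 × (24600 km) × (1640/2640)^(1/3) = 26450 km
d/d_R = (42100) / (26450) = 1.59
Since d/d_R > 1, the body is outside the Roche limit.

outside; d/d_R ≈ 1.59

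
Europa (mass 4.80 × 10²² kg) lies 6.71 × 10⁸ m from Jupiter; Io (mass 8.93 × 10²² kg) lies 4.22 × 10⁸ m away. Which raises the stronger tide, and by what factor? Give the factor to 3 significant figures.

Compare M/d³ for the two perturbers:
Europa: (4.80 × 10²²) / (6.71 × 10⁸)³ = 1.589 × 10⁻⁴
Io: (8.93 × 10²²) / (4.22 × 10⁸)³ = 1.188 × 10⁻³
Ratio (larger/smaller) = 7.48

Io, by a factor of ≈ 7.48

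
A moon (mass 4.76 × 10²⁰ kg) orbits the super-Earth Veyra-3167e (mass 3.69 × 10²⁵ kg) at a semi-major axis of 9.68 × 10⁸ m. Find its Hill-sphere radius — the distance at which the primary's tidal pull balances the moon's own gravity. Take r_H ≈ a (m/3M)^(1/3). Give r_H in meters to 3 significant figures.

1.57 × 10⁷ m

r_H ≈ a (m/3M)^(1/3)
    = (9.68 × 10⁸) × (4.76 × 10²⁰ / (3 × 3.69 × 10²⁵))^(1/3)
    = 1.57 × 10⁷ m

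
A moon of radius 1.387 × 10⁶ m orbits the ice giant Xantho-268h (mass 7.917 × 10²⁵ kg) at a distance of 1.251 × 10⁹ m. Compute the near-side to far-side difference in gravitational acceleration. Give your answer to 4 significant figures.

1.497 × 10⁻⁵ m/s²

The field gradient is 2GM/d³; across the full diameter 2r the difference is 4GMr/d³.
Δa = 4GMr/d³
   = 4 × (6.674 × 10⁻¹¹) × (7.917 × 10²⁵) × (1.387 × 10⁶) / (1.251 × 10⁹)³
   = 1.497 × 10⁻⁵ m/s²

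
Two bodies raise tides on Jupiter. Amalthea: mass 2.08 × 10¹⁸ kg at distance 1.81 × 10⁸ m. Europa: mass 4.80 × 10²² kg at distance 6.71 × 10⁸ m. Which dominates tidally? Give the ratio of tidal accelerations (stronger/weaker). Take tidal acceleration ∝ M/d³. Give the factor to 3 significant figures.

Europa, by a factor of ≈ 453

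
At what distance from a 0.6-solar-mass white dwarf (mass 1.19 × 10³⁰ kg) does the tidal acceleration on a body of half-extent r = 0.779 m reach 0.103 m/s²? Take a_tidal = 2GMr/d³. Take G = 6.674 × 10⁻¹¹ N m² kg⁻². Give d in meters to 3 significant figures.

1.06 × 10⁷ m

2GMr/d³ = a_tidal  ⇒  d = (2GMr / a_tidal)^(1/3)
d = (2 × 6.674×10⁻¹¹ × (1.19 × 10³⁰) × (0.779) / (0.103))^(1/3)
  = 1.06 × 10⁷ m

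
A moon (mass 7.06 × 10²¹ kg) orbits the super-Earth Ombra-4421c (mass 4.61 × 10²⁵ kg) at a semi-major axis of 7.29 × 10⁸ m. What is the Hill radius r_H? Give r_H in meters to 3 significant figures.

2.70 × 10⁷ m

r_H ≈ a (m/3M)^(1/3)
    = (7.29 × 10⁸) × (7.06 × 10²¹ / (3 × 4.61 × 10²⁵))^(1/3)
    = 2.70 × 10⁷ m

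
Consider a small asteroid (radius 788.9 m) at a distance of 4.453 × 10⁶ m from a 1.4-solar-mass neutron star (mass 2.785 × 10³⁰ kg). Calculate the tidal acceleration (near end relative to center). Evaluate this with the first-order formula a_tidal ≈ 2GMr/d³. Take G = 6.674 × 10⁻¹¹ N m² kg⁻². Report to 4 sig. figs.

Δg = 2GMr/d³
   = 2 × (6.674 × 10⁻¹¹) × (2.785 × 10³⁰) × (788.9) / (4.453 × 10⁶)³
   = 3.321 × 10³ m/s²

3.321 × 10³ m/s²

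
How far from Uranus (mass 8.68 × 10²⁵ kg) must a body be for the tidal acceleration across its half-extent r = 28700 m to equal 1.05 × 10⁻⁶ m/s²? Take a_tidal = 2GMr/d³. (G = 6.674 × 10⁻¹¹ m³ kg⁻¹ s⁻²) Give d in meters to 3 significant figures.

6.82 × 10⁸ m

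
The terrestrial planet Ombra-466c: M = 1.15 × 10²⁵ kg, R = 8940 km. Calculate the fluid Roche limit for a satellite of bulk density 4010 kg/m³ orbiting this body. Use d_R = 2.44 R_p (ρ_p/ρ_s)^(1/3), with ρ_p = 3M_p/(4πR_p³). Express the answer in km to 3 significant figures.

21500 km

ρ_p = 3M_p/(4πR_p³) = 3 × (1.15 × 10²⁵) / (4π × (8.94 × 10⁶ m)³) = 3840 kg/m³
d_R = 2.44 × 8940 km × (3840/4010)^(1/3)
    = 21500 km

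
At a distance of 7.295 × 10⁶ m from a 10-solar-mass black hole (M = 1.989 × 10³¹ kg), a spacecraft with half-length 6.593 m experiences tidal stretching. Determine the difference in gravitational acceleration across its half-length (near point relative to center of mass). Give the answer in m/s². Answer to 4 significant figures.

Δg = 2GMr/d³
   = 2 × (6.674 × 10⁻¹¹) × (1.989 × 10³¹) × (6.593) / (7.295 × 10⁶)³
   = 4.509 × 10¹ m/s²

4.509 × 10¹ m/s²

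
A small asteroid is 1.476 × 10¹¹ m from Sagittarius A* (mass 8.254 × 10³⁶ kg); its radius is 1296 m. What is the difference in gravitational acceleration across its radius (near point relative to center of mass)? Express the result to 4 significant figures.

4.440 × 10⁻⁴ m/s²

Differencing GM/(d−r)² and GM/d² to first order in r/d gives 2GMr/d³.
a_tidal = 2GMr/d³
        = 2 × (6.674 × 10⁻¹¹) × (8.254 × 10³⁶) × (1296) / (1.476 × 10¹¹)³
        = 4.440 × 10⁻⁴ m/s²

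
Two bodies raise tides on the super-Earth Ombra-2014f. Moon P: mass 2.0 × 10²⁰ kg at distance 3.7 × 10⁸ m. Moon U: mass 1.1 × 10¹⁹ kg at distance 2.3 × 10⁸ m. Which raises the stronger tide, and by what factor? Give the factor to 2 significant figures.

Moon P, by a factor of ≈ 4.4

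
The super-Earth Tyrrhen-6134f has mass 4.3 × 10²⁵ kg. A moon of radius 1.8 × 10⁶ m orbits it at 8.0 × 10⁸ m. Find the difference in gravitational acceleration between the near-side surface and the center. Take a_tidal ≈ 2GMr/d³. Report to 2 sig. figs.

Differencing GM/(d−r)² and GM/d² to first order in r/d gives 2GMr/d³.
Δa = 2GMr/d³
   = 2 × (6.674 × 10⁻¹¹) × (4.3 × 10²⁵) × (1.8 × 10⁶) / (8.0 × 10⁸)³
   = 2.0 × 10⁻⁵ m/s²

2.0 × 10⁻⁵ m/s²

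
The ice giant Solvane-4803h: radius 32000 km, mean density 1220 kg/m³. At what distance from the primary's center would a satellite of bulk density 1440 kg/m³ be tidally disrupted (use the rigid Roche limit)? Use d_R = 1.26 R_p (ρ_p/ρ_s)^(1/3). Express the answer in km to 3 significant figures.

38200 km

d_R = 1.26 × 32000 km × (1220/1440)^(1/3)
    = 38200 km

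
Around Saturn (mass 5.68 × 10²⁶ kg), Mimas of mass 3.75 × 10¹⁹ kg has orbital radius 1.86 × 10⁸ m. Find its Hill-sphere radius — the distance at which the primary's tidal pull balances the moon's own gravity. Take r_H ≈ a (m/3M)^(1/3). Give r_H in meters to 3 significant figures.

5.21 × 10⁵ m

r_H ≈ a (m/3M)^(1/3)
    = (1.86 × 10⁸) × (3.75 × 10¹⁹ / (3 × 5.68 × 10²⁶))^(1/3)
    = 5.21 × 10⁵ m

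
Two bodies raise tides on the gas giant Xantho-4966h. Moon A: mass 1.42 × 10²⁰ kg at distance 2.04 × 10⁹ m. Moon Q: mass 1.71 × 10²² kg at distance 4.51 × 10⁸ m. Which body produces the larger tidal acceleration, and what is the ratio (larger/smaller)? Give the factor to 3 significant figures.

Compare M/d³ for the two perturbers:
Moon A: (1.42 × 10²⁰) / (2.04 × 10⁹)³ = 1.673 × 10⁻⁸
Moon Q: (1.71 × 10²²) / (4.51 × 10⁸)³ = 1.864 × 10⁻⁴
Ratio (larger/smaller) = 11100

Moon Q, by a factor of ≈ 11100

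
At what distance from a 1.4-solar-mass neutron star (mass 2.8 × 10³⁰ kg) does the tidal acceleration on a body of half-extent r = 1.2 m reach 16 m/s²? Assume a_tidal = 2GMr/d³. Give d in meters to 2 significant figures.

3.0 × 10⁶ m

2GMr/d³ = a_tidal  ⇒  d = (2GMr / a_tidal)^(1/3)
d = (2 × 6.674×10⁻¹¹ × (2.8 × 10³⁰) × (1.2) / (16))^(1/3)
  = 3.0 × 10⁶ m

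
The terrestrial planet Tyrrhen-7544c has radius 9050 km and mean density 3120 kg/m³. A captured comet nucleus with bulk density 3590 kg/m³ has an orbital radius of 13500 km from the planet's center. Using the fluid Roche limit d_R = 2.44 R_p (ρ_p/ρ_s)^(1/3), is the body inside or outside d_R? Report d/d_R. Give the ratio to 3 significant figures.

inside; d/d_R ≈ 0.641

d_R = 2.44 × (9050 km) × (3120/3590)^(1/3) = 21070 km
d/d_R = (13500) / (21070) = 0.641
Since d/d_R < 1, the body is inside the Roche limit.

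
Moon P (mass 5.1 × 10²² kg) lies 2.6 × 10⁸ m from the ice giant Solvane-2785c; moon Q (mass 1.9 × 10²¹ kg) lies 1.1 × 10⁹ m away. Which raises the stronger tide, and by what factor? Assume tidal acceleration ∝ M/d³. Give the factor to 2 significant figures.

Compare M/d³ for the two perturbers:
Moon P: (5.1 × 10²²) / (2.6 × 10⁸)³ = 2.902 × 10⁻³
Moon Q: (1.9 × 10²¹) / (1.1 × 10⁹)³ = 1.427 × 10⁻⁶
Ratio (larger/smaller) = 2000

Moon P, by a factor of ≈ 2000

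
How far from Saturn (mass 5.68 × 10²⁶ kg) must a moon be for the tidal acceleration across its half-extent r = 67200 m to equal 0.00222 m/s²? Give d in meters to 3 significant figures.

2GMr/d³ = a_tidal  ⇒  d = (2GMr / a_tidal)^(1/3)
d = (2 × 6.674×10⁻¹¹ × (5.68 × 10²⁶) × (67200) / (0.00222))^(1/3)
  = 1.32 × 10⁸ m

1.32 × 10⁸ m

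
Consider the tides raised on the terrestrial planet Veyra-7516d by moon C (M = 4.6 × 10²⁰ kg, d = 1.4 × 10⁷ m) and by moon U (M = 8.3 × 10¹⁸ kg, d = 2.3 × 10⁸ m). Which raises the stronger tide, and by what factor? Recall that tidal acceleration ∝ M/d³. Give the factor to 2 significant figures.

Compare M/d³ for the two perturbers:
Moon C: (4.6 × 10²⁰) / (1.4 × 10⁷)³ = 1.676 × 10⁻¹
Moon U: (8.3 × 10¹⁸) / (2.3 × 10⁸)³ = 6.822 × 10⁻⁷
Ratio (larger/smaller) = 2.5 × 10⁵

Moon C, by a factor of ≈ 2.5 × 10⁵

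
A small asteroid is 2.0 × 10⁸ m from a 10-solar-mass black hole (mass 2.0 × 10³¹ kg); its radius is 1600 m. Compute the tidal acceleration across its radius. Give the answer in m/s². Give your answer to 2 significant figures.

a_tidal = 2GMr/d³
        = 2 × (6.674 × 10⁻¹¹) × (2.0 × 10³¹) × (1600) / (2.0 × 10⁸)³
        = 5.3 × 10⁻¹ m/s²

5.3 × 10⁻¹ m/s²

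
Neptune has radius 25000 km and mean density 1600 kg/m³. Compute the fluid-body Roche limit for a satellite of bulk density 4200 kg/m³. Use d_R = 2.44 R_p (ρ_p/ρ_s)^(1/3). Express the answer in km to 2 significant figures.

d_R = 2.44 × 25000 km × (1600/4200)^(1/3)
    = 44000 km

44000 km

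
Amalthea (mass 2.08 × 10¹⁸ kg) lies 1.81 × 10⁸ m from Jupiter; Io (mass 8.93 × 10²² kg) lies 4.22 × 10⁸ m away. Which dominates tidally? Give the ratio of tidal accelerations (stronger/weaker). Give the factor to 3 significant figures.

Io, by a factor of ≈ 3390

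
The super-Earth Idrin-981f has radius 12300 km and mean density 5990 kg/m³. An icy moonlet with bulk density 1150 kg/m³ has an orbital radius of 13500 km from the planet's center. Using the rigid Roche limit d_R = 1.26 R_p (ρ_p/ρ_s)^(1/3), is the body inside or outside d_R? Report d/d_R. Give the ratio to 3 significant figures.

inside; d/d_R ≈ 0.503

d_R = 1.26 × (12300 km) × (5990/1150)^(1/3) = 26860 km
d/d_R = (13500) / (26860) = 0.503
Since d/d_R < 1, the body is inside the Roche limit.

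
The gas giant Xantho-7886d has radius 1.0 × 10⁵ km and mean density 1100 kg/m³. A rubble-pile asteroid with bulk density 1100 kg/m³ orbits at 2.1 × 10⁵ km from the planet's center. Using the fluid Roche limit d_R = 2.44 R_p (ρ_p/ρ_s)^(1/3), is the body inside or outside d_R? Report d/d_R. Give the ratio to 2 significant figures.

d_R = 2.44 × (1.0 × 10⁵ km) × (1100/1100)^(1/3) = 2.440 × 10⁵ km
d/d_R = (2.1 × 10⁵) / (2.440 × 10⁵) = 0.86
Since d/d_R < 1, the body is inside the Roche limit.

inside; d/d_R ≈ 0.86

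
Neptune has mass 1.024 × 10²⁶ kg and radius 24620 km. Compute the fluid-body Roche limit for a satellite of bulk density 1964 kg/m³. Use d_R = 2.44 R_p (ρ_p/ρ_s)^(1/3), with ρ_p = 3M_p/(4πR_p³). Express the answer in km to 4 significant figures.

ρ_p = 3M_p/(4πR_p³) = 3 × (1.024 × 10²⁶) / (4π × (2.462 × 10⁷ m)³) = 1638 kg/m³
d_R = 2.44 × 24620 km × (1638/1964)^(1/3)
    = 56550 km

56550 km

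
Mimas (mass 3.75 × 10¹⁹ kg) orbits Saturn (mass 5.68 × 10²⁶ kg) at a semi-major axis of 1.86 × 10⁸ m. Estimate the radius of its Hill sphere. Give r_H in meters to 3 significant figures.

5.21 × 10⁵ m

r_H ≈ a (m/3M)^(1/3)
    = (1.86 × 10⁸) × (3.75 × 10¹⁹ / (3 × 5.68 × 10²⁶))^(1/3)
    = 5.21 × 10⁵ m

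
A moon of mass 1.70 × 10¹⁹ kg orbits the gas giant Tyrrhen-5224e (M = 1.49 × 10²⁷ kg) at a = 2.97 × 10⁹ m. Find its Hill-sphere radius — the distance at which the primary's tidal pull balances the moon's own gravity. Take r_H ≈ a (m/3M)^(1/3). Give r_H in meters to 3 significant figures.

4.64 × 10⁶ m

r_H ≈ a (m/3M)^(1/3)
    = (2.97 × 10⁹) × (1.70 × 10¹⁹ / (3 × 1.49 × 10²⁷))^(1/3)
    = 4.64 × 10⁶ m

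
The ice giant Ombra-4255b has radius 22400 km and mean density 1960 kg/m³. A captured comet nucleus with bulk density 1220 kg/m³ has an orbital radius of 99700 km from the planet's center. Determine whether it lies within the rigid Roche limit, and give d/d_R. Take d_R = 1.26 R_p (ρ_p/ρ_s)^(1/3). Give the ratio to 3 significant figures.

outside; d/d_R ≈ 3.02

d_R = 1.26 × (22400 km) × (1960/1220)^(1/3) = 33060 km
d/d_R = (99700) / (33060) = 3.02
Since d/d_R > 1, the body is outside the Roche limit.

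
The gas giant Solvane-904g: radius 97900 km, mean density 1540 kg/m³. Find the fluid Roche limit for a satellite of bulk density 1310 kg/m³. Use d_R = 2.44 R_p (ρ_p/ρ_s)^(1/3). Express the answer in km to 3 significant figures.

2.52 × 10⁵ km

d_R = 2.44 × 97900 km × (1540/1310)^(1/3)
    = 2.52 × 10⁵ km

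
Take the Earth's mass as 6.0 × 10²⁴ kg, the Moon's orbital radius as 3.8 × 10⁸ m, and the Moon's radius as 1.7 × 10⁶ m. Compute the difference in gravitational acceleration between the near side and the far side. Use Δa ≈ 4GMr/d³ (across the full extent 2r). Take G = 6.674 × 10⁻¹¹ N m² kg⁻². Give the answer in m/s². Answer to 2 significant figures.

5.0 × 10⁻⁵ m/s²

a_tidal = 4GMr/d³
        = 4 × (6.674 × 10⁻¹¹) × (6.0 × 10²⁴) × (1.7 × 10⁶) / (3.8 × 10⁸)³
        = 5.0 × 10⁻⁵ m/s²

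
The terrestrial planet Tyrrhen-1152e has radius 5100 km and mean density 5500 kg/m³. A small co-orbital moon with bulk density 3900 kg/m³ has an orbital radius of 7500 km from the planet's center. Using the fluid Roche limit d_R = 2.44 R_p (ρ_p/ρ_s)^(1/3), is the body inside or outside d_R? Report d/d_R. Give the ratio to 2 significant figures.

inside; d/d_R ≈ 0.54

d_R = 2.44 × (5100 km) × (5500/3900)^(1/3) = 13950 km
d/d_R = (7500) / (13950) = 0.54
Since d/d_R < 1, the body is inside the Roche limit.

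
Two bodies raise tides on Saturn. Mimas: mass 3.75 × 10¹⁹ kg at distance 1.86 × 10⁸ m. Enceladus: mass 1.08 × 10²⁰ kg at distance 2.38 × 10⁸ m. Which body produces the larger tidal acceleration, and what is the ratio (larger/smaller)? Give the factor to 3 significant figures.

Enceladus, by a factor of ≈ 1.37

The tide-raising term goes as M/d³ (the gradient of a 1/d² field).
Mimas: (3.75 × 10¹⁹) / (1.86 × 10⁸)³ = 5.828 × 10⁻⁶
Enceladus: (1.08 × 10²⁰) / (2.38 × 10⁸)³ = 8.011 × 10⁻⁶
Ratio (larger/smaller) = 1.37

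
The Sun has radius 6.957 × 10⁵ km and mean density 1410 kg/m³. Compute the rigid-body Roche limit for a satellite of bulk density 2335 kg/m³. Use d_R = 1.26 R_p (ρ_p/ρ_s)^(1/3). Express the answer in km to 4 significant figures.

d_R = 1.26 × 6.957 × 10⁵ km × (1410/2335)^(1/3)
    = 7.409 × 10⁵ km

7.409 × 10⁵ km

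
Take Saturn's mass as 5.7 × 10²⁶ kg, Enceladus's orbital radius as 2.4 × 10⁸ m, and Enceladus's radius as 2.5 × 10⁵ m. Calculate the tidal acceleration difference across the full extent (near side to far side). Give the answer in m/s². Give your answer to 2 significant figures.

The field gradient is 2GM/d³; across the full diameter 2r the difference is 4GMr/d³.
Δa = 4GMr/d³
   = 4 × (6.674 × 10⁻¹¹) × (5.7 × 10²⁶) × (2.5 × 10⁵) / (2.4 × 10⁸)³
   = 2.8 × 10⁻³ m/s²

2.8 × 10⁻³ m/s²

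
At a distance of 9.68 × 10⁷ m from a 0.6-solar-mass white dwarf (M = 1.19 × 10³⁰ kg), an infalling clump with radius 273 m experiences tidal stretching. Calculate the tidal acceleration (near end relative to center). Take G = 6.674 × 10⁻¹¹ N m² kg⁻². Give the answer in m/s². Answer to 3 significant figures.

4.78 × 10⁻² m/s²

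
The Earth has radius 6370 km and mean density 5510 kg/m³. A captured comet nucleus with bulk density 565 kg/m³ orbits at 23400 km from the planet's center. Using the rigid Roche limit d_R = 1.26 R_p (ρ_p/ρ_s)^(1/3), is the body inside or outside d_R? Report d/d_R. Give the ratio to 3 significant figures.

outside; d/d_R ≈ 1.36

d_R = 1.26 × (6370 km) × (5510/565)^(1/3) = 17150 km
d/d_R = (23400) / (17150) = 1.36
Since d/d_R > 1, the body is outside the Roche limit.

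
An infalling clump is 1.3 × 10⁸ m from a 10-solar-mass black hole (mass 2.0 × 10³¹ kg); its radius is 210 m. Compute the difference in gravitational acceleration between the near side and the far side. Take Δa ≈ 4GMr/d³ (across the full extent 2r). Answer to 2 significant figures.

5.1 × 10⁻¹ m/s²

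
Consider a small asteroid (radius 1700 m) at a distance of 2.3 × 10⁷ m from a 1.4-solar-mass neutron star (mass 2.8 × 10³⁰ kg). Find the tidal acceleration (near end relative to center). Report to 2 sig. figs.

5.2 × 10¹ m/s²

Δg = 2GMr/d³
   = 2 × (6.674 × 10⁻¹¹) × (2.8 × 10³⁰) × (1700) / (2.3 × 10⁷)³
   = 5.2 × 10¹ m/s²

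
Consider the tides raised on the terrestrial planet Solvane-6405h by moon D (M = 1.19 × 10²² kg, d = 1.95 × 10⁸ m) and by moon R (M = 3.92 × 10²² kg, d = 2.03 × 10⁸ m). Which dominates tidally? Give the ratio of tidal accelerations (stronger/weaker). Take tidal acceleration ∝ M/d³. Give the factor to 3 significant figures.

Moon R, by a factor of ≈ 2.92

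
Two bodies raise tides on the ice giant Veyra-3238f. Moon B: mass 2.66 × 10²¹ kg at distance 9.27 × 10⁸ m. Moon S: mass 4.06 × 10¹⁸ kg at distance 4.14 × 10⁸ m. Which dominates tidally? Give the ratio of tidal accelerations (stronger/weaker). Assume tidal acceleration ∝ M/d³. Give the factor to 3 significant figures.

The tide-raising term goes as M/d³ (the gradient of a 1/d² field).
Moon B: (2.66 × 10²¹) / (9.27 × 10⁸)³ = 3.339 × 10⁻⁶
Moon S: (4.06 × 10¹⁸) / (4.14 × 10⁸)³ = 5.722 × 10⁻⁸
Ratio (larger/smaller) = 58.4

Moon B, by a factor of ≈ 58.4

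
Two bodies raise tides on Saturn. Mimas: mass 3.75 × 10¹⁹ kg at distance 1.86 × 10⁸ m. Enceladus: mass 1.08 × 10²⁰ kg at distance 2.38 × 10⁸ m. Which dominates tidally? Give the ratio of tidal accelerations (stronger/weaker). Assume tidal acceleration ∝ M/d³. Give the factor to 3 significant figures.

Compare M/d³ for the two perturbers:
Mimas: (3.75 × 10¹⁹) / (1.86 × 10⁸)³ = 5.828 × 10⁻⁶
Enceladus: (1.08 × 10²⁰) / (2.38 × 10⁸)³ = 8.011 × 10⁻⁶
Ratio (larger/smaller) = 1.37

Enceladus, by a factor of ≈ 1.37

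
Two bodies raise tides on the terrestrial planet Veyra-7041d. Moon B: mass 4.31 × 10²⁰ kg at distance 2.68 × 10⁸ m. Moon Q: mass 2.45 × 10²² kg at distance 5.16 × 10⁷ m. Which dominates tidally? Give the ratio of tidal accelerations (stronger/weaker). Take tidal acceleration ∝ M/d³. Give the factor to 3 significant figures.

Tidal acceleration ∝ M/d³, so compare M/d³ for each.
Moon B: (4.31 × 10²⁰) / (2.68 × 10⁸)³ = 2.239 × 10⁻⁵
Moon Q: (2.45 × 10²²) / (5.16 × 10⁷)³ = 1.783 × 10⁻¹
Ratio (larger/smaller) = 7960

Moon Q, by a factor of ≈ 7960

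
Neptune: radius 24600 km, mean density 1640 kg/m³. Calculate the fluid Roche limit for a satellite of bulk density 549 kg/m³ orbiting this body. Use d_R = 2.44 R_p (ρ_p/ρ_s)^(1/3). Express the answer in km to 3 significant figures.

d_R = 2.44 × 24600 km × (1640/549)^(1/3)
    = 86400 km

86400 km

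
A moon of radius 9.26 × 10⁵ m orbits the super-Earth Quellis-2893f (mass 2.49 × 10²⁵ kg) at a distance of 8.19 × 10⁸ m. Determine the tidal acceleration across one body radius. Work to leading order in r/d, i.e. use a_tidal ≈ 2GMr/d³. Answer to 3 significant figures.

5.60 × 10⁻⁶ m/s²

The tidal stretch is the gradient of GM/d² times the body's extent r, hence the 1/d³ dependence.
Δg = 2GMr/d³
   = 2 × (6.674 × 10⁻¹¹) × (2.49 × 10²⁵) × (9.26 × 10⁵) / (8.19 × 10⁸)³
   = 5.60 × 10⁻⁶ m/s²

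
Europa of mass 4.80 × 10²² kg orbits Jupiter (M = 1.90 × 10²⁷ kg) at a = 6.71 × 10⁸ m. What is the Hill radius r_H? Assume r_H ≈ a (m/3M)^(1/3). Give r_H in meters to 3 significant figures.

1.37 × 10⁷ m

r_H ≈ a (m/3M)^(1/3)
    = (6.71 × 10⁸) × (4.80 × 10²² / (3 × 1.90 × 10²⁷))^(1/3)
    = 1.37 × 10⁷ m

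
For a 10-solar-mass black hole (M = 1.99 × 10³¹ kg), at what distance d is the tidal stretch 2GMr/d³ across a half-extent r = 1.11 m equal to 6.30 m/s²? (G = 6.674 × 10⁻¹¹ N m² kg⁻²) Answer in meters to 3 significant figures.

2GMr/d³ = a_tidal  ⇒  d = (2GMr / a_tidal)^(1/3)
d = (2 × 6.674×10⁻¹¹ × (1.99 × 10³¹) × (1.11) / (6.30))^(1/3)
  = 7.76 × 10⁶ m

7.76 × 10⁶ m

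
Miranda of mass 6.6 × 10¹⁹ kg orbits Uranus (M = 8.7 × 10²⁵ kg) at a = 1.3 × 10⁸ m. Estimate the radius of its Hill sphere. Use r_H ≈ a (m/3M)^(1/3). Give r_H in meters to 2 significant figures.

8.2 × 10⁵ m

r_H ≈ a (m/3M)^(1/3)
    = (1.3 × 10⁸) × (6.6 × 10¹⁹ / (3 × 8.7 × 10²⁵))^(1/3)
    = 8.2 × 10⁵ m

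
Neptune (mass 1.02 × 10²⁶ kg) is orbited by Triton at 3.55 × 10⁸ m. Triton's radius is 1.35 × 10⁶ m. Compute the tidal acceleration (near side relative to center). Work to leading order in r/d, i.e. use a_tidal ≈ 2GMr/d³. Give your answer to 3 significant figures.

4.11 × 10⁻⁴ m/s²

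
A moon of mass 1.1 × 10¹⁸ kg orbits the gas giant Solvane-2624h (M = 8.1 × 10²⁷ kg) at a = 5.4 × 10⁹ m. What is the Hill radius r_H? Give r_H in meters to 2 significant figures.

1.9 × 10⁶ m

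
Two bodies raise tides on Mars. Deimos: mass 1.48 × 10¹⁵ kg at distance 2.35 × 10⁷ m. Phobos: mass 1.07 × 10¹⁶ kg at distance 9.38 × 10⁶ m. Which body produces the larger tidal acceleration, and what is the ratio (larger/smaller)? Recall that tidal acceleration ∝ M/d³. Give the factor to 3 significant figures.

Tidal acceleration ∝ M/d³, so compare M/d³ for each.
Deimos: (1.48 × 10¹⁵) / (2.35 × 10⁷)³ = 1.140 × 10⁻⁷
Phobos: (1.07 × 10¹⁶) / (9.38 × 10⁶)³ = 1.297 × 10⁻⁵
Ratio (larger/smaller) = 114

Phobos, by a factor of ≈ 114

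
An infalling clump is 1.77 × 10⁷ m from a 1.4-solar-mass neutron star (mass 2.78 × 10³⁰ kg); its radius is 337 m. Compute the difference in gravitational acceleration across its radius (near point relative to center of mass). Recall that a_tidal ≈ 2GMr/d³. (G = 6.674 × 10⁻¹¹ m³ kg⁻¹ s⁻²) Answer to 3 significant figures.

2.26 × 10¹ m/s²

a_tidal = 2GMr/d³
        = 2 × (6.674 × 10⁻¹¹) × (2.78 × 10³⁰) × (337) / (1.77 × 10⁷)³
        = 2.26 × 10¹ m/s²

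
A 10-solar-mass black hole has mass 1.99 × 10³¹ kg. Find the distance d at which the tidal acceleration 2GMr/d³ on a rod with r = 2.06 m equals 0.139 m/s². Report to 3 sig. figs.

2GMr/d³ = a_tidal  ⇒  d = (2GMr / a_tidal)^(1/3)
d = (2 × 6.674×10⁻¹¹ × (1.99 × 10³¹) × (2.06) / (0.139))^(1/3)
  = 3.40 × 10⁷ m

3.40 × 10⁷ m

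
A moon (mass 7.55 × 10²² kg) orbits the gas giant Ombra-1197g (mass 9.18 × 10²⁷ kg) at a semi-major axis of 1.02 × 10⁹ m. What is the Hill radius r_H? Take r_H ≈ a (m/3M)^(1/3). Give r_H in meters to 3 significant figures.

r_H ≈ a (m/3M)^(1/3)
    = (1.02 × 10⁹) × (7.55 × 10²² / (3 × 9.18 × 10²⁷))^(1/3)
    = 1.43 × 10⁷ m

1.43 × 10⁷ m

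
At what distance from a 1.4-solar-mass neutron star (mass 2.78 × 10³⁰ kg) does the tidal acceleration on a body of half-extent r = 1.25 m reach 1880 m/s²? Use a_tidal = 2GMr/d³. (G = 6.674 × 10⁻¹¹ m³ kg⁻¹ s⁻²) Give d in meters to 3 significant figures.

6.27 × 10⁵ m

2GMr/d³ = a_tidal  ⇒  d = (2GMr / a_tidal)^(1/3)
d = (2 × 6.674×10⁻¹¹ × (2.78 × 10³⁰) × (1.25) / (1880))^(1/3)
  = 6.27 × 10⁵ m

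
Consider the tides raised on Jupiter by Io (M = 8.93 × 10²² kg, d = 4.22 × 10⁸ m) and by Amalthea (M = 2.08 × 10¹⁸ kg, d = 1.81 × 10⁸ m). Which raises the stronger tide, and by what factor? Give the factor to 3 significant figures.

Tidal stretch scales as M/d³; compute that for each body.
Io: (8.93 × 10²²) / (4.22 × 10⁸)³ = 1.188 × 10⁻³
Amalthea: (2.08 × 10¹⁸) / (1.81 × 10⁸)³ = 3.508 × 10⁻⁷
Ratio (larger/smaller) = 3390

Io, by a factor of ≈ 3390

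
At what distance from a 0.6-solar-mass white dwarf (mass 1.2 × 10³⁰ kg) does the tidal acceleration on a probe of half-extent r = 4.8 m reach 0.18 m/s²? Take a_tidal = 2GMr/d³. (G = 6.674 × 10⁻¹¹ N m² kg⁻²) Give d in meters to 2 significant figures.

2GMr/d³ = a_tidal  ⇒  d = (2GMr / a_tidal)^(1/3)
d = (2 × 6.674×10⁻¹¹ × (1.2 × 10³⁰) × (4.8) / (0.18))^(1/3)
  = 1.6 × 10⁷ m

1.6 × 10⁷ m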